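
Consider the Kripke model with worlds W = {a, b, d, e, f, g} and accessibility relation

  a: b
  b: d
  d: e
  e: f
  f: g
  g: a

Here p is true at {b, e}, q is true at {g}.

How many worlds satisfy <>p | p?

a: <>p is T, p is F. ✓
b: <>p is F, p is T. ✓
d: <>p is T, p is F. ✓
e: <>p is F, p is T. ✓
f: <>p is F, p is F. ✗
g: <>p is F, p is F. ✗
Satisfying worlds: {a, b, d, e}.

4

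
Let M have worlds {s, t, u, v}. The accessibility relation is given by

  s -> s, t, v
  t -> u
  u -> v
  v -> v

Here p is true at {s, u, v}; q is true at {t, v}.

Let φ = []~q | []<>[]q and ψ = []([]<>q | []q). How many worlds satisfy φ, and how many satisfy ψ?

For []~q | []<>[]q:
s: []~q is F, []<>[]q is T. ✓
t: []~q is T, []<>[]q is T. ✓
u: []~q is F, []<>[]q is T. ✓
v: []~q is F, []<>[]q is T. ✓
— 4 worlds.
For []([]<>q | []q):
s: successors {s, t, v}; []<>q | []q there: s:F, t:T, v:T. ✗
t: successors {u}; []<>q | []q there: u:T. ✓
u: successors {v}; []<>q | []q there: v:T. ✓
v: successors {v}; []<>q | []q there: v:T. ✓
— 3 worlds.

4 and 3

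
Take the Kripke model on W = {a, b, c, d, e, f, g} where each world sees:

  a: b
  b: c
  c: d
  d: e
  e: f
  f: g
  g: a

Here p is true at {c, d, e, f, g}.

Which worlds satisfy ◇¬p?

{a, g}

a: successors {b}; ¬p there: b:T. ✓
b: successors {c}; ¬p there: c:F. ✗
c: successors {d}; ¬p there: d:F. ✗
d: successors {e}; ¬p there: e:F. ✗
e: successors {f}; ¬p there: f:F. ✗
f: successors {g}; ¬p there: g:F. ✗
g: successors {a}; ¬p there: a:T. ✓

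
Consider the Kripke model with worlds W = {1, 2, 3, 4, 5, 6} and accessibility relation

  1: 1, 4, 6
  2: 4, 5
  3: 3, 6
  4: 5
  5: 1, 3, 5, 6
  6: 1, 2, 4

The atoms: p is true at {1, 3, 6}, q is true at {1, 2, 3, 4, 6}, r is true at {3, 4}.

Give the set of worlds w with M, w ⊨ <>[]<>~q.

1: successors {1, 4, 6}; []<>~q there: 1:F, 4:T, 6:F. ✓
2: successors {4, 5}; []<>~q there: 4:T, 5:F. ✓
3: successors {3, 6}; []<>~q there: 3:F, 6:F. ✗
4: successors {5}; []<>~q there: 5:F. ✗
5: successors {1, 3, 5, 6}; []<>~q there: 1:F, 3:F, 5:F, 6:F. ✗
6: successors {1, 2, 4}; []<>~q there: 1:F, 2:T, 4:T. ✓

{1, 2, 6}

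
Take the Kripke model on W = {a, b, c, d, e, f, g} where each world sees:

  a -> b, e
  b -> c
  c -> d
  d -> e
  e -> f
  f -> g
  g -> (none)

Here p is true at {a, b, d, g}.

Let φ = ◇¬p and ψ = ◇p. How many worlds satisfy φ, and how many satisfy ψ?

4 and 3

For ◇¬p:
a: successors {b, e}; ¬p there: b:F, e:T. ✓
b: successors {c}; ¬p there: c:T. ✓
c: successors {d}; ¬p there: d:F. ✗
d: successors {e}; ¬p there: e:T. ✓
e: successors {f}; ¬p there: f:T. ✓
f: successors {g}; ¬p there: g:F. ✗
g: no successors, so ◇¬p fails. ✗
— 4 worlds.
For ◇p:
a: successors {b, e}; p there: b:T, e:F. ✓
b: successors {c}; p there: c:F. ✗
c: successors {d}; p there: d:T. ✓
d: successors {e}; p there: e:F. ✗
e: successors {f}; p there: f:F. ✗
f: successors {g}; p there: g:T. ✓
g: no successors, so ◇p fails. ✗
— 3 worlds.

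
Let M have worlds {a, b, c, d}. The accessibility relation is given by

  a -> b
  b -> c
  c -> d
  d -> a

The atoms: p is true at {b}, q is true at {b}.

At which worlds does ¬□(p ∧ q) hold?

a: □(p ∧ q) is T. ✗
b: □(p ∧ q) is F. ✓
c: □(p ∧ q) is F. ✓
d: □(p ∧ q) is F. ✓

{b, c, d}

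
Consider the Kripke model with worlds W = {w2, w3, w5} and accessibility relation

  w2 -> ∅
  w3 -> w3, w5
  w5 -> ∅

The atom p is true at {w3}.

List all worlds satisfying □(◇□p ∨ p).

{w2, w5}

w2: no successors, so □(◇□p ∨ p) holds vacuously. ✓
w3: successors {w3, w5}; ◇□p ∨ p there: w3:T, w5:F. ✗
w5: no successors, so □(◇□p ∨ p) holds vacuously. ✓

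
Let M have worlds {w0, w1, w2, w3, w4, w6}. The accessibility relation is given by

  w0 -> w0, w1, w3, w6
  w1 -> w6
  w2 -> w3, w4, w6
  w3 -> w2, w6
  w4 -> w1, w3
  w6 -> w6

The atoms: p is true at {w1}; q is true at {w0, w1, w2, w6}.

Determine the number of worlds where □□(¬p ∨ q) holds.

w0: successors {w0, w1, w3, w6}; □(¬p ∨ q) there: w0:T, w1:T, w3:T, w6:T. ✓
w1: successors {w6}; □(¬p ∨ q) there: w6:T. ✓
w2: successors {w3, w4, w6}; □(¬p ∨ q) there: w3:T, w4:T, w6:T. ✓
w3: successors {w2, w6}; □(¬p ∨ q) there: w2:T, w6:T. ✓
w4: successors {w1, w3}; □(¬p ∨ q) there: w1:T, w3:T. ✓
w6: successors {w6}; □(¬p ∨ q) there: w6:T. ✓
Satisfying worlds: {w0, w1, w2, w3, w4, w6}.

6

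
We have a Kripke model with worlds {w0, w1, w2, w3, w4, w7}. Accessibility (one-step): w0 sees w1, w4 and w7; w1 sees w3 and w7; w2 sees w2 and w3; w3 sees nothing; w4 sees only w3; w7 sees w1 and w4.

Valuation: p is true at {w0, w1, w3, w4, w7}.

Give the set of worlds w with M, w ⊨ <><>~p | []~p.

w0: <><>~p is F, []~p is F. ✗
w1: <><>~p is F, []~p is F. ✗
w2: <><>~p is T, []~p is F. ✓
w3: <><>~p is F, []~p is T. ✓
w4: <><>~p is F, []~p is F. ✗
w7: <><>~p is F, []~p is F. ✗

{w2, w3}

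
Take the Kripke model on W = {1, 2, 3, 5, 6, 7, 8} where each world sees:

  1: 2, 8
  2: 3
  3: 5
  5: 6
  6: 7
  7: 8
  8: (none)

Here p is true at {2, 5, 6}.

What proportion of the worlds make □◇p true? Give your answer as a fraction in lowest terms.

1: successors {2, 8}; ◇p there: 2:F, 8:F. ✗
2: successors {3}; ◇p there: 3:T. ✓
3: successors {5}; ◇p there: 5:T. ✓
5: successors {6}; ◇p there: 6:F. ✗
6: successors {7}; ◇p there: 7:F. ✗
7: successors {8}; ◇p there: 8:F. ✗
8: no successors, so □◇p holds vacuously. ✓
That's 3 of 7 worlds, so 3/7.

3/7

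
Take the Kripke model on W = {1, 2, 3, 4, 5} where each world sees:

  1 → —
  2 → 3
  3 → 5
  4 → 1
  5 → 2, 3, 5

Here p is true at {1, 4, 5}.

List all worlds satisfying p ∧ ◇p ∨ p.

1: p ∧ ◇p is F, p is T. ✓
2: p ∧ ◇p is F, p is F. ✗
3: p ∧ ◇p is F, p is F. ✗
4: p ∧ ◇p is T, p is T. ✓
5: p ∧ ◇p is T, p is T. ✓

{1, 4, 5}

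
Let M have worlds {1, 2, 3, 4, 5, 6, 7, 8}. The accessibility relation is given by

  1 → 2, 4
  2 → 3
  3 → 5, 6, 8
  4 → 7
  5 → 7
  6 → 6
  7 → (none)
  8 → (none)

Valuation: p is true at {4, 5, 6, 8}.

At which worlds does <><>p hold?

{2, 3, 6}

1: successors {2, 4}; <>p there: 2:F, 4:F. ✗
2: successors {3}; <>p there: 3:T. ✓
3: successors {5, 6, 8}; <>p there: 5:F, 6:T, 8:F. ✓
4: successors {7}; <>p there: 7:F. ✗
5: successors {7}; <>p there: 7:F. ✗
6: successors {6}; <>p there: 6:T. ✓
7: no successors, so <><>p fails. ✗
8: no successors, so <><>p fails. ✗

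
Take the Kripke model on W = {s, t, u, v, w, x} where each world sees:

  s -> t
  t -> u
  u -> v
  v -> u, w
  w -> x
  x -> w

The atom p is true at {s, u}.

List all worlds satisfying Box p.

s: successors {t}; p there: t:F. ✗
t: successors {u}; p there: u:T. ✓
u: successors {v}; p there: v:F. ✗
v: successors {u, w}; p there: u:T, w:F. ✗
w: successors {x}; p there: x:F. ✗
x: successors {w}; p there: w:F. ✗

{t}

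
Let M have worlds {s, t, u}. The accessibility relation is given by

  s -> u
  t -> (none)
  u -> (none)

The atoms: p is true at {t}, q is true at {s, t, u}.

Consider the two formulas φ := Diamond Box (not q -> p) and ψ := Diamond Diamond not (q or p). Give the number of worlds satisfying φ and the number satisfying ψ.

For Diamond Box (not q -> p):
s: successors {u}; Box (not q -> p) there: u:T. ✓
t: no successors, so Diamond Box (not q -> p) fails. ✗
u: no successors, so Diamond Box (not q -> p) fails. ✗
— 1 world.
For Diamond Diamond not (q or p):
s: successors {u}; Diamond not (q or p) there: u:F. ✗
t: no successors, so Diamond Diamond not (q or p) fails. ✗
u: no successors, so Diamond Diamond not (q or p) fails. ✗
— 0 worlds.

1 and 0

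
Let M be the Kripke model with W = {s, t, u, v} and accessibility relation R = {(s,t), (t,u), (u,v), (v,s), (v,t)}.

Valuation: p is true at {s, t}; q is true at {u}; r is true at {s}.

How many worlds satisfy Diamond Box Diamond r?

1

s: successors {t}; Box Diamond r there: t:F. ✗
t: successors {u}; Box Diamond r there: u:T. ✓
u: successors {v}; Box Diamond r there: v:F. ✗
v: successors {s, t}; Box Diamond r there: s:F, t:F. ✗
Satisfying worlds: {t}.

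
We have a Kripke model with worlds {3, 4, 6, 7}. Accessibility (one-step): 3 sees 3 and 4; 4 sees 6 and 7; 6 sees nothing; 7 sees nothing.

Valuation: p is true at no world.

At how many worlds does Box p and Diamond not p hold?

0

3: Box p is F, Diamond not p is T. ✗
4: Box p is F, Diamond not p is T. ✗
6: Box p is T, Diamond not p is F. ✗
7: Box p is T, Diamond not p is F. ✗
Satisfying worlds: ∅.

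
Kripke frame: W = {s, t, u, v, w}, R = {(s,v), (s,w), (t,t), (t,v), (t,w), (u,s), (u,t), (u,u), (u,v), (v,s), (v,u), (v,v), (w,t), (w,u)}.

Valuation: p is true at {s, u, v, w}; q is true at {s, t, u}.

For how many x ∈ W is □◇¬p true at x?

s: successors {v, w}; ◇¬p there: v:F, w:T. ✗
t: successors {t, v, w}; ◇¬p there: t:T, v:F, w:T. ✗
u: successors {s, t, u, v}; ◇¬p there: s:F, t:T, u:T, v:F. ✗
v: successors {s, u, v}; ◇¬p there: s:F, u:T, v:F. ✗
w: successors {t, u}; ◇¬p there: t:T, u:T. ✓
Satisfying worlds: {w}.

1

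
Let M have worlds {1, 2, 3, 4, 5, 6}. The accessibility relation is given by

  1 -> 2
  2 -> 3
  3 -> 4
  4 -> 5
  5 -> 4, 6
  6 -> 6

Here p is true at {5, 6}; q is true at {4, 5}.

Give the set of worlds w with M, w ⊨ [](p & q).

{4}

1: successors {2}; p & q there: 2:F. ✗
2: successors {3}; p & q there: 3:F. ✗
3: successors {4}; p & q there: 4:F. ✗
4: successors {5}; p & q there: 5:T. ✓
5: successors {4, 6}; p & q there: 4:F, 6:F. ✗
6: successors {6}; p & q there: 6:F. ✗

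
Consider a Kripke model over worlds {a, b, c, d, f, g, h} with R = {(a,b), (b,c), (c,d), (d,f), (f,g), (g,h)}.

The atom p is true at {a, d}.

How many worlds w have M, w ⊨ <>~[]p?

a: successors {b}; ~[]p there: b:T. ✓
b: successors {c}; ~[]p there: c:F. ✗
c: successors {d}; ~[]p there: d:T. ✓
d: successors {f}; ~[]p there: f:T. ✓
f: successors {g}; ~[]p there: g:T. ✓
g: successors {h}; ~[]p there: h:F. ✗
h: no successors, so <>~[]p fails. ✗
Satisfying worlds: {a, c, d, f}.

4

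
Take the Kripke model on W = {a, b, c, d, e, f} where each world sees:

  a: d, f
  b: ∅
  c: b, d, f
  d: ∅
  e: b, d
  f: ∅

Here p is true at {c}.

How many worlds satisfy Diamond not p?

3

a: successors {d, f}; not p there: d:T, f:T. ✓
b: no successors, so Diamond not p fails. ✗
c: successors {b, d, f}; not p there: b:T, d:T, f:T. ✓
d: no successors, so Diamond not p fails. ✗
e: successors {b, d}; not p there: b:T, d:T. ✓
f: no successors, so Diamond not p fails. ✗
Satisfying worlds: {a, c, e}.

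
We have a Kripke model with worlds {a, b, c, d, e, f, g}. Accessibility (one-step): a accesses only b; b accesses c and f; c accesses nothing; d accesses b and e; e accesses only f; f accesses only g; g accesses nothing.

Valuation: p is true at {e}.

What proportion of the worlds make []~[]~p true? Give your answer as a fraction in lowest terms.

a: successors {b}; ~[]~p there: b:F. ✗
b: successors {c, f}; ~[]~p there: c:F, f:F. ✗
c: no successors, so []~[]~p holds vacuously. ✓
d: successors {b, e}; ~[]~p there: b:F, e:F. ✗
e: successors {f}; ~[]~p there: f:F. ✗
f: successors {g}; ~[]~p there: g:F. ✗
g: no successors, so []~[]~p holds vacuously. ✓
That's 2 of 7 worlds, so 2/7.

2/7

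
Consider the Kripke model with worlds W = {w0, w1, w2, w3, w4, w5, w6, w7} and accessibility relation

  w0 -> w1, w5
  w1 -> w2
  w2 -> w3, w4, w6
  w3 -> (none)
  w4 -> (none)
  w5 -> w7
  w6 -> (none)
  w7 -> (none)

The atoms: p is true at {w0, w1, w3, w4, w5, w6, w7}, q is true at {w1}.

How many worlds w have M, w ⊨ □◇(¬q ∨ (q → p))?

w0: successors {w1, w5}; ◇(¬q ∨ (q → p)) there: w1:T, w5:T. ✓
w1: successors {w2}; ◇(¬q ∨ (q → p)) there: w2:T. ✓
w2: successors {w3, w4, w6}; ◇(¬q ∨ (q → p)) there: w3:F, w4:F, w6:F. ✗
w3: no successors, so □◇(¬q ∨ (q → p)) holds vacuously. ✓
w4: no successors, so □◇(¬q ∨ (q → p)) holds vacuously. ✓
w5: successors {w7}; ◇(¬q ∨ (q → p)) there: w7:F. ✗
w6: no successors, so □◇(¬q ∨ (q → p)) holds vacuously. ✓
w7: no successors, so □◇(¬q ∨ (q → p)) holds vacuously. ✓
Satisfying worlds: {w0, w1, w3, w4, w6, w7}.

6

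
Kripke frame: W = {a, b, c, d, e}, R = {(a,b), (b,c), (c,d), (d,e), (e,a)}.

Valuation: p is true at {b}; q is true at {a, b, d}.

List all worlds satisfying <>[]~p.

a: successors {b}; []~p there: b:T. ✓
b: successors {c}; []~p there: c:T. ✓
c: successors {d}; []~p there: d:T. ✓
d: successors {e}; []~p there: e:T. ✓
e: successors {a}; []~p there: a:F. ✗

{a, b, c, d}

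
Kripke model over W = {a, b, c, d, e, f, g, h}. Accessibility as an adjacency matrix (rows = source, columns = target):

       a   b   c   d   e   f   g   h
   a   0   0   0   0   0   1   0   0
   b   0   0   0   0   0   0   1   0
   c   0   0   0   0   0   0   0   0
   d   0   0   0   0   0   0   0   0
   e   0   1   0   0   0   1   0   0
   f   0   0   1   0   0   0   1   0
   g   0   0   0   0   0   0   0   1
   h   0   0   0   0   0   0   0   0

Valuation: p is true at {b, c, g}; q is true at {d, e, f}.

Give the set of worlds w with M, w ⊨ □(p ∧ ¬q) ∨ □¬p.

{a, b, c, d, f, g, h}

a: □(p ∧ ¬q) is F, □¬p is T. ✓
b: □(p ∧ ¬q) is T, □¬p is F. ✓
c: □(p ∧ ¬q) is T, □¬p is T. ✓
d: □(p ∧ ¬q) is T, □¬p is T. ✓
e: □(p ∧ ¬q) is F, □¬p is F. ✗
f: □(p ∧ ¬q) is T, □¬p is F. ✓
g: □(p ∧ ¬q) is F, □¬p is T. ✓
h: □(p ∧ ¬q) is T, □¬p is T. ✓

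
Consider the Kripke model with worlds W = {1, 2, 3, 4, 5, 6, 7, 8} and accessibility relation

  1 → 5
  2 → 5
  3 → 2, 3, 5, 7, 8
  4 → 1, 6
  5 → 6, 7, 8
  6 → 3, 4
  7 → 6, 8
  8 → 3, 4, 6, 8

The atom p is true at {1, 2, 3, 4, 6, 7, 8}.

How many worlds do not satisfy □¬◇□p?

8

1: successors {5}; ¬◇□p there: 5:F. ✗
2: successors {5}; ¬◇□p there: 5:F. ✗
3: successors {2, 3, 5, 7, 8}; ¬◇□p there: 2:F, 3:F, 5:F, 7:F, 8:F. ✗
4: successors {1, 6}; ¬◇□p there: 1:F, 6:F. ✗
5: successors {6, 7, 8}; ¬◇□p there: 6:F, 7:F, 8:F. ✗
6: successors {3, 4}; ¬◇□p there: 3:F, 4:F. ✗
7: successors {6, 8}; ¬◇□p there: 6:F, 8:F. ✗
8: successors {3, 4, 6, 8}; ¬◇□p there: 3:F, 4:F, 6:F, 8:F. ✗
Satisfying worlds: ∅.
So □¬◇□p fails at the other 8 worlds.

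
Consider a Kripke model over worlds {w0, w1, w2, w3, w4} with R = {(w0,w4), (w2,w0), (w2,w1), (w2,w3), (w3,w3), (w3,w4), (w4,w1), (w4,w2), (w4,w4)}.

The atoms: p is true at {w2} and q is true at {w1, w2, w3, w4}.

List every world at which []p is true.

{w1}

w0: successors {w4}; p there: w4:F. ✗
w1: no successors, so []p holds vacuously. ✓
w2: successors {w0, w1, w3}; p there: w0:F, w1:F, w3:F. ✗
w3: successors {w3, w4}; p there: w3:F, w4:F. ✗
w4: successors {w1, w2, w4}; p there: w1:F, w2:T, w4:F. ✗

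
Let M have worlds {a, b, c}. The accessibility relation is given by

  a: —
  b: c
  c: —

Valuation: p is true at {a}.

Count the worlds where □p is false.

a: no successors, so □p holds vacuously. ✓
b: successors {c}; p there: c:F. ✗
c: no successors, so □p holds vacuously. ✓
Satisfying worlds: {a, c}.
So □p fails at the other 1 world.

1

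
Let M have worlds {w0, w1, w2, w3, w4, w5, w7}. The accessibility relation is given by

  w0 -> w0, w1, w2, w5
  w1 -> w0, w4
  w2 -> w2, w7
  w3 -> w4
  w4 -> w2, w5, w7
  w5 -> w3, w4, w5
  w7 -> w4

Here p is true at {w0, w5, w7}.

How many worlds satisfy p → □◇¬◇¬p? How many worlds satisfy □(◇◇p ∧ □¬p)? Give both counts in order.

4 and 0

For p → □◇¬◇¬p:
w0: p is T, □◇¬◇¬p is F. ✗
w1: p is F, □◇¬◇¬p is F. ✓
w2: p is F, □◇¬◇¬p is F. ✓
w3: p is F, □◇¬◇¬p is F. ✓
w4: p is F, □◇¬◇¬p is F. ✓
w5: p is T, □◇¬◇¬p is F. ✗
w7: p is T, □◇¬◇¬p is F. ✗
— 4 worlds.
For □(◇◇p ∧ □¬p):
w0: successors {w0, w1, w2, w5}; ◇◇p ∧ □¬p there: w0:F, w1:F, w2:F, w5:F. ✗
w1: successors {w0, w4}; ◇◇p ∧ □¬p there: w0:F, w4:F. ✗
w2: successors {w2, w7}; ◇◇p ∧ □¬p there: w2:F, w7:T. ✗
w3: successors {w4}; ◇◇p ∧ □¬p there: w4:F. ✗
w4: successors {w2, w5, w7}; ◇◇p ∧ □¬p there: w2:F, w5:F, w7:T. ✗
w5: successors {w3, w4, w5}; ◇◇p ∧ □¬p there: w3:T, w4:F, w5:F. ✗
w7: successors {w4}; ◇◇p ∧ □¬p there: w4:F. ✗
— 0 worlds.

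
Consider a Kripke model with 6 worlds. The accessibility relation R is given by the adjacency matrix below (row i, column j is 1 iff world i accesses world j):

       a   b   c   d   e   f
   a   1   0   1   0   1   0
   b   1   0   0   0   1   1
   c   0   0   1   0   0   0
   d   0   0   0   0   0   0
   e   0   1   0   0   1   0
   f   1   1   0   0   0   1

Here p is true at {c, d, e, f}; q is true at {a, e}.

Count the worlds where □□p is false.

4

a: successors {a, c, e}; □p there: a:F, c:T, e:F. ✗
b: successors {a, e, f}; □p there: a:F, e:F, f:F. ✗
c: successors {c}; □p there: c:T. ✓
d: no successors, so □□p holds vacuously. ✓
e: successors {b, e}; □p there: b:F, e:F. ✗
f: successors {a, b, f}; □p there: a:F, b:F, f:F. ✗
Satisfying worlds: {c, d}.
So □□p fails at the other 4 worlds.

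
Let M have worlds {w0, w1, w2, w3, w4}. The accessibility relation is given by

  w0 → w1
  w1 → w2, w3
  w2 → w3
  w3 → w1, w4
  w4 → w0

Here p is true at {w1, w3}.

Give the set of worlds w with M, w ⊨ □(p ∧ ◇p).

w0: successors {w1}; p ∧ ◇p there: w1:T. ✓
w1: successors {w2, w3}; p ∧ ◇p there: w2:F, w3:T. ✗
w2: successors {w3}; p ∧ ◇p there: w3:T. ✓
w3: successors {w1, w4}; p ∧ ◇p there: w1:T, w4:F. ✗
w4: successors {w0}; p ∧ ◇p there: w0:F. ✗

{w0, w2}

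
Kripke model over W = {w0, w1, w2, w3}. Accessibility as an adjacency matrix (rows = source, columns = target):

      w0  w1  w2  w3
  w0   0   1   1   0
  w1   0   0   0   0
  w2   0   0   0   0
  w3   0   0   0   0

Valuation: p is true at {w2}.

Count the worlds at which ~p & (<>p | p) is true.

w0: ~p is T, <>p | p is T. ✓
w1: ~p is T, <>p | p is F. ✗
w2: ~p is F, <>p | p is T. ✗
w3: ~p is T, <>p | p is F. ✗
Satisfying worlds: {w0}.

1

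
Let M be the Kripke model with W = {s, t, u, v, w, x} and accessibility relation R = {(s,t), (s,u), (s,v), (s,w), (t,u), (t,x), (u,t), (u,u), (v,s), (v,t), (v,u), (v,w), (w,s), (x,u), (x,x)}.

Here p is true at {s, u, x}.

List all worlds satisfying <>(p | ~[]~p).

{s, t, u, v, w, x}

s: successors {t, u, v, w}; p | ~[]~p there: t:T, u:T, v:T, w:T. ✓
t: successors {u, x}; p | ~[]~p there: u:T, x:T. ✓
u: successors {t, u}; p | ~[]~p there: t:T, u:T. ✓
v: successors {s, t, u, w}; p | ~[]~p there: s:T, t:T, u:T, w:T. ✓
w: successors {s}; p | ~[]~p there: s:T. ✓
x: successors {u, x}; p | ~[]~p there: u:T, x:T. ✓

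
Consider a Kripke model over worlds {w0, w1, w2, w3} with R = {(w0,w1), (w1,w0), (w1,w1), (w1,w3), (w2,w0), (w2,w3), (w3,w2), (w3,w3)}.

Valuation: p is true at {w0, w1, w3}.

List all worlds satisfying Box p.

{w0, w1, w2}

w0: successors {w1}; p there: w1:T. ✓
w1: successors {w0, w1, w3}; p there: w0:T, w1:T, w3:T. ✓
w2: successors {w0, w3}; p there: w0:T, w3:T. ✓
w3: successors {w2, w3}; p there: w2:F, w3:T. ✗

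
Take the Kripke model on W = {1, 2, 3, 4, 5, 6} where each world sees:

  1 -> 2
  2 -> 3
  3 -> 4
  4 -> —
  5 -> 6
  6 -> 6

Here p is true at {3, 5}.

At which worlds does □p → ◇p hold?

1: □p is F, ◇p is F. ✓
2: □p is T, ◇p is T. ✓
3: □p is F, ◇p is F. ✓
4: □p is T, ◇p is F. ✗
5: □p is F, ◇p is F. ✓
6: □p is F, ◇p is F. ✓

{1, 2, 3, 5, 6}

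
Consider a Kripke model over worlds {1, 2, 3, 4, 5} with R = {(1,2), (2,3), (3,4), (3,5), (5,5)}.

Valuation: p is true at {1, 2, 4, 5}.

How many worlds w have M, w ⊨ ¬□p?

1: □p is T. ✗
2: □p is F. ✓
3: □p is T. ✗
4: □p is T. ✗
5: □p is T. ✗
Satisfying worlds: {2}.

1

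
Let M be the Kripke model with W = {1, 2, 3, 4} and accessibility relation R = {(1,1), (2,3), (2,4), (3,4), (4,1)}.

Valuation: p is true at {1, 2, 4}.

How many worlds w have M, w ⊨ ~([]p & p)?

2

1: []p & p is T. ✗
2: []p & p is F. ✓
3: []p & p is F. ✓
4: []p & p is T. ✗
Satisfying worlds: {2, 3}.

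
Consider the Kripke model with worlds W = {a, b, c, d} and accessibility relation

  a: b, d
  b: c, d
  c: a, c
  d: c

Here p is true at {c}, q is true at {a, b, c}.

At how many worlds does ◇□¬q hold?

a: successors {b, d}; □¬q there: b:F, d:F. ✗
b: successors {c, d}; □¬q there: c:F, d:F. ✗
c: successors {a, c}; □¬q there: a:F, c:F. ✗
d: successors {c}; □¬q there: c:F. ✗
Satisfying worlds: ∅.

0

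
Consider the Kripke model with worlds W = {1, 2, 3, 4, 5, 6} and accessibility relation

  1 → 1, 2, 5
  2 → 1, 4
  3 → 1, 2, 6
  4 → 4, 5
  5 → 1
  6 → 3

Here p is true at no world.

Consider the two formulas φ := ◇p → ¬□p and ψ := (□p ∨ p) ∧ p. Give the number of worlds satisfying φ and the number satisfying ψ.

6 and 0

For ◇p → ¬□p:
1: ◇p is F, ¬□p is T. ✓
2: ◇p is F, ¬□p is T. ✓
3: ◇p is F, ¬□p is T. ✓
4: ◇p is F, ¬□p is T. ✓
5: ◇p is F, ¬□p is T. ✓
6: ◇p is F, ¬□p is T. ✓
— 6 worlds.
For (□p ∨ p) ∧ p:
1: □p ∨ p is F, p is F. ✗
2: □p ∨ p is F, p is F. ✗
3: □p ∨ p is F, p is F. ✗
4: □p ∨ p is F, p is F. ✗
5: □p ∨ p is F, p is F. ✗
6: □p ∨ p is F, p is F. ✗
— 0 worlds.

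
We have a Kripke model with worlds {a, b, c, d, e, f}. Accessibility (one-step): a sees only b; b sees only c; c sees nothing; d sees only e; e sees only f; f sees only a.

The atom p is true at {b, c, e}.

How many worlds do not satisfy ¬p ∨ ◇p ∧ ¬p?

a: ¬p is T, ◇p ∧ ¬p is T. ✓
b: ¬p is F, ◇p ∧ ¬p is F. ✗
c: ¬p is F, ◇p ∧ ¬p is F. ✗
d: ¬p is T, ◇p ∧ ¬p is T. ✓
e: ¬p is F, ◇p ∧ ¬p is F. ✗
f: ¬p is T, ◇p ∧ ¬p is F. ✓
Satisfying worlds: {a, d, f}.
So ¬p ∨ ◇p ∧ ¬p fails at the other 3 worlds.

3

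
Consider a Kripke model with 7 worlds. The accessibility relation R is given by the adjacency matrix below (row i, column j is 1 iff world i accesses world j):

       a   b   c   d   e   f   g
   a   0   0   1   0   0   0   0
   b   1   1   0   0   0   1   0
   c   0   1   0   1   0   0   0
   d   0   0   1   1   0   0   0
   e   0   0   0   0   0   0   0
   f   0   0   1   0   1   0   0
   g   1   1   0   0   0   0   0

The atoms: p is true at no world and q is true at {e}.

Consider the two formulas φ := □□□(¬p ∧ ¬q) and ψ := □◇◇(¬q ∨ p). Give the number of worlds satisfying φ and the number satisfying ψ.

4 and 6

For □□□(¬p ∧ ¬q):
a: successors {c}; □□(¬p ∧ ¬q) there: c:T. ✓
b: successors {a, b, f}; □□(¬p ∧ ¬q) there: a:T, b:F, f:T. ✗
c: successors {b, d}; □□(¬p ∧ ¬q) there: b:F, d:T. ✗
d: successors {c, d}; □□(¬p ∧ ¬q) there: c:T, d:T. ✓
e: no successors, so □□□(¬p ∧ ¬q) holds vacuously. ✓
f: successors {c, e}; □□(¬p ∧ ¬q) there: c:T, e:T. ✓
g: successors {a, b}; □□(¬p ∧ ¬q) there: a:T, b:F. ✗
— 4 worlds.
For □◇◇(¬q ∨ p):
a: successors {c}; ◇◇(¬q ∨ p) there: c:T. ✓
b: successors {a, b, f}; ◇◇(¬q ∨ p) there: a:T, b:T, f:T. ✓
c: successors {b, d}; ◇◇(¬q ∨ p) there: b:T, d:T. ✓
d: successors {c, d}; ◇◇(¬q ∨ p) there: c:T, d:T. ✓
e: no successors, so □◇◇(¬q ∨ p) holds vacuously. ✓
f: successors {c, e}; ◇◇(¬q ∨ p) there: c:T, e:F. ✗
g: successors {a, b}; ◇◇(¬q ∨ p) there: a:T, b:T. ✓
— 6 worlds.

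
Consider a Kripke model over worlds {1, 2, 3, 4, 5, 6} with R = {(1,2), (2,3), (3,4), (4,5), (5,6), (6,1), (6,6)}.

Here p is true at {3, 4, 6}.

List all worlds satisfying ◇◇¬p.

{3, 5, 6}

1: successors {2}; ◇¬p there: 2:F. ✗
2: successors {3}; ◇¬p there: 3:F. ✗
3: successors {4}; ◇¬p there: 4:T. ✓
4: successors {5}; ◇¬p there: 5:F. ✗
5: successors {6}; ◇¬p there: 6:T. ✓
6: successors {1, 6}; ◇¬p there: 1:T, 6:T. ✓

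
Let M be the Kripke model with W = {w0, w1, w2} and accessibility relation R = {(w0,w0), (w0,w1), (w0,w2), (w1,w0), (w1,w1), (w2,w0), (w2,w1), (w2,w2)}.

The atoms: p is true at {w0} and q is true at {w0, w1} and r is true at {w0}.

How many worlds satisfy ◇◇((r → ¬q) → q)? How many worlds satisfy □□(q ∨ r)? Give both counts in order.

For ◇◇((r → ¬q) → q):
w0: successors {w0, w1, w2}; ◇((r → ¬q) → q) there: w0:T, w1:T, w2:T. ✓
w1: successors {w0, w1}; ◇((r → ¬q) → q) there: w0:T, w1:T. ✓
w2: successors {w0, w1, w2}; ◇((r → ¬q) → q) there: w0:T, w1:T, w2:T. ✓
— 3 worlds.
For □□(q ∨ r):
w0: successors {w0, w1, w2}; □(q ∨ r) there: w0:F, w1:T, w2:F. ✗
w1: successors {w0, w1}; □(q ∨ r) there: w0:F, w1:T. ✗
w2: successors {w0, w1, w2}; □(q ∨ r) there: w0:F, w1:T, w2:F. ✗
— 0 worlds.

3 and 0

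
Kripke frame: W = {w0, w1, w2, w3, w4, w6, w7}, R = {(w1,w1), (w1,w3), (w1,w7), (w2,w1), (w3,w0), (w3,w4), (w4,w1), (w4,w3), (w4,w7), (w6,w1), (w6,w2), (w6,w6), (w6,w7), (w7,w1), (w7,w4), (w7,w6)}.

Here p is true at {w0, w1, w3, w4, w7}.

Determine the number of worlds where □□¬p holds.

w0: no successors, so □□¬p holds vacuously. ✓
w1: successors {w1, w3, w7}; □¬p there: w1:F, w3:F, w7:F. ✗
w2: successors {w1}; □¬p there: w1:F. ✗
w3: successors {w0, w4}; □¬p there: w0:T, w4:F. ✗
w4: successors {w1, w3, w7}; □¬p there: w1:F, w3:F, w7:F. ✗
w6: successors {w1, w2, w6, w7}; □¬p there: w1:F, w2:F, w6:F, w7:F. ✗
w7: successors {w1, w4, w6}; □¬p there: w1:F, w4:F, w6:F. ✗
Satisfying worlds: {w0}.

1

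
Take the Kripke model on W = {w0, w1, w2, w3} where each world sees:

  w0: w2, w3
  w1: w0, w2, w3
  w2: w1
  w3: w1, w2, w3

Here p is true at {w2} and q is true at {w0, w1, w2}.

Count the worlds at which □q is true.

w0: successors {w2, w3}; q there: w2:T, w3:F. ✗
w1: successors {w0, w2, w3}; q there: w0:T, w2:T, w3:F. ✗
w2: successors {w1}; q there: w1:T. ✓
w3: successors {w1, w2, w3}; q there: w1:T, w2:T, w3:F. ✗
Satisfying worlds: {w2}.

1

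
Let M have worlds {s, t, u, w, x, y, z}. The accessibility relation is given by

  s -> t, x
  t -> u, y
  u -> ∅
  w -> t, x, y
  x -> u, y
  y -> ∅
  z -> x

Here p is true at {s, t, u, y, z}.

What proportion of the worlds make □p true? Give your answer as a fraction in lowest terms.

s: successors {t, x}; p there: t:T, x:F. ✗
t: successors {u, y}; p there: u:T, y:T. ✓
u: no successors, so □p holds vacuously. ✓
w: successors {t, x, y}; p there: t:T, x:F, y:T. ✗
x: successors {u, y}; p there: u:T, y:T. ✓
y: no successors, so □p holds vacuously. ✓
z: successors {x}; p there: x:F. ✗
That's 4 of 7 worlds, so 4/7.

4/7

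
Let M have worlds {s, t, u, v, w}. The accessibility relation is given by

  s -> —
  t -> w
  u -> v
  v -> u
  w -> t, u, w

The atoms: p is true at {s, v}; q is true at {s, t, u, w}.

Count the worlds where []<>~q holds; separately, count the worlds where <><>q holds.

For []<>~q:
s: no successors, so []<>~q holds vacuously. ✓
t: successors {w}; <>~q there: w:F. ✗
u: successors {v}; <>~q there: v:F. ✗
v: successors {u}; <>~q there: u:T. ✓
w: successors {t, u, w}; <>~q there: t:F, u:T, w:F. ✗
— 2 worlds.
For <><>q:
s: no successors, so <><>q fails. ✗
t: successors {w}; <>q there: w:T. ✓
u: successors {v}; <>q there: v:T. ✓
v: successors {u}; <>q there: u:F. ✗
w: successors {t, u, w}; <>q there: t:T, u:F, w:T. ✓
— 3 worlds.

2 and 3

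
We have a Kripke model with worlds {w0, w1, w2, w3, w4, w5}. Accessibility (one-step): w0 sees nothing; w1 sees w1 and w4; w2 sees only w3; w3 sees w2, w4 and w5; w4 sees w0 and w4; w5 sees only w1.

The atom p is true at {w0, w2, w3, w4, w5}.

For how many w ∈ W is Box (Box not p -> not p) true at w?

4

w0: no successors, so Box (Box not p -> not p) holds vacuously. ✓
w1: successors {w1, w4}; Box not p -> not p there: w1:T, w4:T. ✓
w2: successors {w3}; Box not p -> not p there: w3:T. ✓
w3: successors {w2, w4, w5}; Box not p -> not p there: w2:T, w4:T, w5:F. ✗
w4: successors {w0, w4}; Box not p -> not p there: w0:F, w4:T. ✗
w5: successors {w1}; Box not p -> not p there: w1:T. ✓
Satisfying worlds: {w0, w1, w2, w5}.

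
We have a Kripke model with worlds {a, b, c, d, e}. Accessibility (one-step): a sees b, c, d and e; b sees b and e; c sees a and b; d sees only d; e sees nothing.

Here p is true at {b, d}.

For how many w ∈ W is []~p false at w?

a: successors {b, c, d, e}; ~p there: b:F, c:T, d:F, e:T. ✗
b: successors {b, e}; ~p there: b:F, e:T. ✗
c: successors {a, b}; ~p there: a:T, b:F. ✗
d: successors {d}; ~p there: d:F. ✗
e: no successors, so []~p holds vacuously. ✓
Satisfying worlds: {e}.
So []~p fails at the other 4 worlds.

4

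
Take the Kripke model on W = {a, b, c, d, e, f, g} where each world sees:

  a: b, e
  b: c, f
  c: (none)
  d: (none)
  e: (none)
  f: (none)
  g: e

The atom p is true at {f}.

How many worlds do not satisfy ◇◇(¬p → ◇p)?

6

a: successors {b, e}; ◇(¬p → ◇p) there: b:T, e:F. ✓
b: successors {c, f}; ◇(¬p → ◇p) there: c:F, f:F. ✗
c: no successors, so ◇◇(¬p → ◇p) fails. ✗
d: no successors, so ◇◇(¬p → ◇p) fails. ✗
e: no successors, so ◇◇(¬p → ◇p) fails. ✗
f: no successors, so ◇◇(¬p → ◇p) fails. ✗
g: successors {e}; ◇(¬p → ◇p) there: e:F. ✗
Satisfying worlds: {a}.
So ◇◇(¬p → ◇p) fails at the other 6 worlds.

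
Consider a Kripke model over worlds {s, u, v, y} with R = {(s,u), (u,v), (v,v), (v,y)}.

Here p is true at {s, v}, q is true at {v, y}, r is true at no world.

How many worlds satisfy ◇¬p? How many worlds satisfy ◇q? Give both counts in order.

2 and 2

For ◇¬p:
s: successors {u}; ¬p there: u:T. ✓
u: successors {v}; ¬p there: v:F. ✗
v: successors {v, y}; ¬p there: v:F, y:T. ✓
y: no successors, so ◇¬p fails. ✗
— 2 worlds.
For ◇q:
s: successors {u}; q there: u:F. ✗
u: successors {v}; q there: v:T. ✓
v: successors {v, y}; q there: v:T, y:T. ✓
y: no successors, so ◇q fails. ✗
— 2 worlds.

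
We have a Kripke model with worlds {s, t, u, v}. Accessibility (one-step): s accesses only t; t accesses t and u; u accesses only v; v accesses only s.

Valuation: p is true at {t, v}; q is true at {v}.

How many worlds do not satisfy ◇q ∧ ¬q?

s: ◇q is F, ¬q is T. ✗
t: ◇q is F, ¬q is T. ✗
u: ◇q is T, ¬q is T. ✓
v: ◇q is F, ¬q is F. ✗
Satisfying worlds: {u}.
So ◇q ∧ ¬q fails at the other 3 worlds.

3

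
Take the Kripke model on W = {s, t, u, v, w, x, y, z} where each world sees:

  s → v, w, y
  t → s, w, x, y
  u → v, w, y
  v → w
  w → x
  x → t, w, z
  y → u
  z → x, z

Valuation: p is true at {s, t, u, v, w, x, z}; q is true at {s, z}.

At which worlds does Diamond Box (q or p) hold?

s: successors {v, w, y}; Box (q or p) there: v:T, w:T, y:T. ✓
t: successors {s, w, x, y}; Box (q or p) there: s:F, w:T, x:T, y:T. ✓
u: successors {v, w, y}; Box (q or p) there: v:T, w:T, y:T. ✓
v: successors {w}; Box (q or p) there: w:T. ✓
w: successors {x}; Box (q or p) there: x:T. ✓
x: successors {t, w, z}; Box (q or p) there: t:F, w:T, z:T. ✓
y: successors {u}; Box (q or p) there: u:F. ✗
z: successors {x, z}; Box (q or p) there: x:T, z:T. ✓

{s, t, u, v, w, x, z}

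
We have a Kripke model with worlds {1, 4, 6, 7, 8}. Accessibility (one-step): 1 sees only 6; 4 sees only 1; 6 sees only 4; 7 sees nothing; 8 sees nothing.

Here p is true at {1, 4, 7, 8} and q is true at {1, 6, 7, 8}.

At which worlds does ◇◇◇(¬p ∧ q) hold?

{6}

1: successors {6}; ◇◇(¬p ∧ q) there: 6:F. ✗
4: successors {1}; ◇◇(¬p ∧ q) there: 1:F. ✗
6: successors {4}; ◇◇(¬p ∧ q) there: 4:T. ✓
7: no successors, so ◇◇◇(¬p ∧ q) fails. ✗
8: no successors, so ◇◇◇(¬p ∧ q) fails. ✗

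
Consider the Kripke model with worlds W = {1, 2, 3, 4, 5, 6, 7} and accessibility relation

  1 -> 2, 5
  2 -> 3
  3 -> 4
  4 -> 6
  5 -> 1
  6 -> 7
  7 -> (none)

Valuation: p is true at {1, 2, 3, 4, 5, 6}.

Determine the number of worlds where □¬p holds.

1: successors {2, 5}; ¬p there: 2:F, 5:F. ✗
2: successors {3}; ¬p there: 3:F. ✗
3: successors {4}; ¬p there: 4:F. ✗
4: successors {6}; ¬p there: 6:F. ✗
5: successors {1}; ¬p there: 1:F. ✗
6: successors {7}; ¬p there: 7:T. ✓
7: no successors, so □¬p holds vacuously. ✓
Satisfying worlds: {6, 7}.

2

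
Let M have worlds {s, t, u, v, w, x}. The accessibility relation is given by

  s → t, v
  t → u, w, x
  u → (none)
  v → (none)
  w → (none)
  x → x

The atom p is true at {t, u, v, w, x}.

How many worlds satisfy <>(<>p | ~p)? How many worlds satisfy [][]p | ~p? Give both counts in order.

For <>(<>p | ~p):
s: successors {t, v}; <>p | ~p there: t:T, v:F. ✓
t: successors {u, w, x}; <>p | ~p there: u:F, w:F, x:T. ✓
u: no successors, so <>(<>p | ~p) fails. ✗
v: no successors, so <>(<>p | ~p) fails. ✗
w: no successors, so <>(<>p | ~p) fails. ✗
x: successors {x}; <>p | ~p there: x:T. ✓
— 3 worlds.
For [][]p | ~p:
s: [][]p is T, ~p is T. ✓
t: [][]p is T, ~p is F. ✓
u: [][]p is T, ~p is F. ✓
v: [][]p is T, ~p is F. ✓
w: [][]p is T, ~p is F. ✓
x: [][]p is T, ~p is F. ✓
— 6 worlds.

3 and 6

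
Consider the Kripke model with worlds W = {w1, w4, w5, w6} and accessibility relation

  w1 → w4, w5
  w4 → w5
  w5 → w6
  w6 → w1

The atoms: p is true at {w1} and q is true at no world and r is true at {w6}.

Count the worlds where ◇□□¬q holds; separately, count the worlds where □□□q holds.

4 and 0

For ◇□□¬q:
w1: successors {w4, w5}; □□¬q there: w4:T, w5:T. ✓
w4: successors {w5}; □□¬q there: w5:T. ✓
w5: successors {w6}; □□¬q there: w6:T. ✓
w6: successors {w1}; □□¬q there: w1:T. ✓
— 4 worlds.
For □□□q:
w1: successors {w4, w5}; □□q there: w4:F, w5:F. ✗
w4: successors {w5}; □□q there: w5:F. ✗
w5: successors {w6}; □□q there: w6:F. ✗
w6: successors {w1}; □□q there: w1:F. ✗
— 0 worlds.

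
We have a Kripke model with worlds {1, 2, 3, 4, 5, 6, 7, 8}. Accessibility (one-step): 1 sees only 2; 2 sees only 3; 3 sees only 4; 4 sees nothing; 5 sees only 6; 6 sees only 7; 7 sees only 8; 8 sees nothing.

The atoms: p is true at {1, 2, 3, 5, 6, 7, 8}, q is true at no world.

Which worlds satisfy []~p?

1: successors {2}; ~p there: 2:F. ✗
2: successors {3}; ~p there: 3:F. ✗
3: successors {4}; ~p there: 4:T. ✓
4: no successors, so []~p holds vacuously. ✓
5: successors {6}; ~p there: 6:F. ✗
6: successors {7}; ~p there: 7:F. ✗
7: successors {8}; ~p there: 8:F. ✗
8: no successors, so []~p holds vacuously. ✓

{3, 4, 8}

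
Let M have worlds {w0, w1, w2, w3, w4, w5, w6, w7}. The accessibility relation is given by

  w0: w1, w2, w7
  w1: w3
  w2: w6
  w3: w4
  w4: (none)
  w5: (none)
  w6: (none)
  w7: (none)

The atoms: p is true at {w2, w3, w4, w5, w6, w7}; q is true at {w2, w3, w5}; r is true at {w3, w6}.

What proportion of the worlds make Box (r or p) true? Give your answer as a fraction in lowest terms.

w0: successors {w1, w2, w7}; r or p there: w1:F, w2:T, w7:T. ✗
w1: successors {w3}; r or p there: w3:T. ✓
w2: successors {w6}; r or p there: w6:T. ✓
w3: successors {w4}; r or p there: w4:T. ✓
w4: no successors, so Box (r or p) holds vacuously. ✓
w5: no successors, so Box (r or p) holds vacuously. ✓
w6: no successors, so Box (r or p) holds vacuously. ✓
w7: no successors, so Box (r or p) holds vacuously. ✓
That's 7 of 8 worlds, so 7/8.

7/8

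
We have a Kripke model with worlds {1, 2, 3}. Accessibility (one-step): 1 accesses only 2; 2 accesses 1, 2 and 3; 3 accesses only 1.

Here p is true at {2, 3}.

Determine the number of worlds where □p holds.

1

1: successors {2}; p there: 2:T. ✓
2: successors {1, 2, 3}; p there: 1:F, 2:T, 3:T. ✗
3: successors {1}; p there: 1:F. ✗
Satisfying worlds: {1}.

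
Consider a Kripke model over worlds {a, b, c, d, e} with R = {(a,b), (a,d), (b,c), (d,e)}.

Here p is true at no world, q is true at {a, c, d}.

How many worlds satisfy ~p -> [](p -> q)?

5

a: ~p is T, [](p -> q) is T. ✓
b: ~p is T, [](p -> q) is T. ✓
c: ~p is T, [](p -> q) is T. ✓
d: ~p is T, [](p -> q) is T. ✓
e: ~p is T, [](p -> q) is T. ✓
Satisfying worlds: {a, b, c, d, e}.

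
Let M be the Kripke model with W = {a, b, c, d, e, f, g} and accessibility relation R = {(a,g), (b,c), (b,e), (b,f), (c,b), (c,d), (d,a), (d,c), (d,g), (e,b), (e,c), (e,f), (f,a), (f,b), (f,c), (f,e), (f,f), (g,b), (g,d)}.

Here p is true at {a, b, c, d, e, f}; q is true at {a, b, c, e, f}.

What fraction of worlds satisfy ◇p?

a: successors {g}; p there: g:F. ✗
b: successors {c, e, f}; p there: c:T, e:T, f:T. ✓
c: successors {b, d}; p there: b:T, d:T. ✓
d: successors {a, c, g}; p there: a:T, c:T, g:F. ✓
e: successors {b, c, f}; p there: b:T, c:T, f:T. ✓
f: successors {a, b, c, e, f}; p there: a:T, b:T, c:T, e:T, f:T. ✓
g: successors {b, d}; p there: b:T, d:T. ✓
That's 6 of 7 worlds, so 6/7.

6/7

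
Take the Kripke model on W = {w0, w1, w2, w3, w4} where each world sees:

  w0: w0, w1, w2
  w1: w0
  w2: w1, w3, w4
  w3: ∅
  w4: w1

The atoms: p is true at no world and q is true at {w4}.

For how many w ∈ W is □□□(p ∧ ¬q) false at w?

4

w0: successors {w0, w1, w2}; □□(p ∧ ¬q) there: w0:F, w1:F, w2:F. ✗
w1: successors {w0}; □□(p ∧ ¬q) there: w0:F. ✗
w2: successors {w1, w3, w4}; □□(p ∧ ¬q) there: w1:F, w3:T, w4:F. ✗
w3: no successors, so □□□(p ∧ ¬q) holds vacuously. ✓
w4: successors {w1}; □□(p ∧ ¬q) there: w1:F. ✗
Satisfying worlds: {w3}.
So □□□(p ∧ ¬q) fails at the other 4 worlds.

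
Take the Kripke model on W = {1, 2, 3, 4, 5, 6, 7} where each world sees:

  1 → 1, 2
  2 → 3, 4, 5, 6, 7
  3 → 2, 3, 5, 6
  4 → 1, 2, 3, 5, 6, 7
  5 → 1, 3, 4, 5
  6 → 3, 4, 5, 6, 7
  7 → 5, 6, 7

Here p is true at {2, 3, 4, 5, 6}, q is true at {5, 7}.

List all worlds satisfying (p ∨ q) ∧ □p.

1: p ∨ q is F, □p is F. ✗
2: p ∨ q is T, □p is F. ✗
3: p ∨ q is T, □p is T. ✓
4: p ∨ q is T, □p is F. ✗
5: p ∨ q is T, □p is F. ✗
6: p ∨ q is T, □p is F. ✗
7: p ∨ q is T, □p is F. ✗

{3}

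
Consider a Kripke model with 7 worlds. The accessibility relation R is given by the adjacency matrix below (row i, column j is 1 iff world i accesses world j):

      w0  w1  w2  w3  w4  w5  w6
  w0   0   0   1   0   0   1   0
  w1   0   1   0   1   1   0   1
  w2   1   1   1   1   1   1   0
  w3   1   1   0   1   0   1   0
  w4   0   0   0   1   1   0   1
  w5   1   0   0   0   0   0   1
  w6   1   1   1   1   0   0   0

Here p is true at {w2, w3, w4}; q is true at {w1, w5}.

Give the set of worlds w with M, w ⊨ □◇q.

{w5, w6}

w0: successors {w2, w5}; ◇q there: w2:T, w5:F. ✗
w1: successors {w1, w3, w4, w6}; ◇q there: w1:T, w3:T, w4:F, w6:T. ✗
w2: successors {w0, w1, w2, w3, w4, w5}; ◇q there: w0:T, w1:T, w2:T, w3:T, w4:F, w5:F. ✗
w3: successors {w0, w1, w3, w5}; ◇q there: w0:T, w1:T, w3:T, w5:F. ✗
w4: successors {w3, w4, w6}; ◇q there: w3:T, w4:F, w6:T. ✗
w5: successors {w0, w6}; ◇q there: w0:T, w6:T. ✓
w6: successors {w0, w1, w2, w3}; ◇q there: w0:T, w1:T, w2:T, w3:T. ✓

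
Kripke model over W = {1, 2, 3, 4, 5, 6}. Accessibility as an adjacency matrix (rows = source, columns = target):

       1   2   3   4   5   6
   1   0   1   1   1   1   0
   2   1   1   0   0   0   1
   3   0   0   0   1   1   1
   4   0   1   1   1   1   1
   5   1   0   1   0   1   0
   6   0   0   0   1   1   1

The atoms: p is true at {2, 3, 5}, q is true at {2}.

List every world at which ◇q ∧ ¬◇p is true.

1: ◇q is T, ¬◇p is F. ✗
2: ◇q is T, ¬◇p is F. ✗
3: ◇q is F, ¬◇p is F. ✗
4: ◇q is T, ¬◇p is F. ✗
5: ◇q is F, ¬◇p is F. ✗
6: ◇q is F, ¬◇p is F. ✗

∅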